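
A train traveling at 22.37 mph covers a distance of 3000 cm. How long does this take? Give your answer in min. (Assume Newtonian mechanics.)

d = 3000 cm × 0.01 = 30.0 m
v = 22.37 mph × 0.44704 = 10.0003 m/s
t = d / v = 30.0 / 10.0003 = 2.99991 s
t = 2.99991 s / 60.0 = 0.05 min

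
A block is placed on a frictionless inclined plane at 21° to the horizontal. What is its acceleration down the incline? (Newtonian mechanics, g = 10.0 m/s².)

a = g sin(θ) = 10.0 × sin(21°) = 10.0 × 0.3584 = 3.58 m/s²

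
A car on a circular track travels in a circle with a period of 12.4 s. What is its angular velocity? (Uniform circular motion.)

ω = 2π/T = 2π/12.4 = 0.5067 rad/s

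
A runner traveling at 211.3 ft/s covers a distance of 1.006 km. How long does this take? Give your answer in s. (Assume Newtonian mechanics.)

d = 1.006 km × 1000.0 = 1006.0 m
v = 211.3 ft/s × 0.3048 = 64.4042 m/s
t = d / v = 1006.0 / 64.4042 = 15.62 s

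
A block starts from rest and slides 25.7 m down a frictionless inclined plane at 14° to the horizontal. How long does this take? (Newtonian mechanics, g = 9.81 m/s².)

a = g sin(θ) = 9.81 × sin(14°) = 2.3733 m/s²
t = √(2d/a) = √(2 × 25.7 / 2.3733) = 4.65 s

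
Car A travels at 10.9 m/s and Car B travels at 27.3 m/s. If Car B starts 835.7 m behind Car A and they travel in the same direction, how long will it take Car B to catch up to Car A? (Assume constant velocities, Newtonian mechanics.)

Relative speed: v_rel = 27.3 - 10.9 = 16.4 m/s
Time to catch: t = d₀/v_rel = 835.7/16.4 = 50.96 s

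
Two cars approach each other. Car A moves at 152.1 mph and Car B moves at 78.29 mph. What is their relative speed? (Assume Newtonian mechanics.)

v_rel = v_A + v_B = 152.1 + 78.29 = 230.39 mph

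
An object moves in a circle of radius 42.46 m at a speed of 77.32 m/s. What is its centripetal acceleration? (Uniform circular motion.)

a_c = v²/r = 77.32²/42.46 = 5978.3824/42.46 = 140.8 m/s²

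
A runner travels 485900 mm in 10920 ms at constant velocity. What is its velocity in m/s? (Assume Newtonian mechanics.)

d = 485900 mm × 0.001 = 485.9 m
t = 10920 ms × 0.001 = 10.92 s
v = d / t = 485.9 / 10.92 = 44.5 m/s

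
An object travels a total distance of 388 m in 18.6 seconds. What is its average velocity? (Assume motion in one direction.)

v_avg = Δd / Δt = 388 / 18.6 = 20.86 m/s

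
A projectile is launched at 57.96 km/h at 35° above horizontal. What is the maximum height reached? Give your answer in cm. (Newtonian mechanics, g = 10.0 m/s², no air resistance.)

v₀ = 57.96 km/h × 0.2777777777777778 = 16.1 m/s
H = v₀² × sin²(θ) / (2g) = 16.1² × sin(35°)² / (2 × 10.0) = 259.21 × 0.32899 / 20.0 = 4.26387 m
H = 4.26387 m / 0.01 = 426.4 cm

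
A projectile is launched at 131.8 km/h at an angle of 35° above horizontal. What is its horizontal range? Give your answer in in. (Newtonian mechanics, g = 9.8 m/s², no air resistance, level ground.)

v₀ = 131.8 km/h × 0.2777777777777778 = 36.6111 m/s
R = v₀² × sin(2θ) / g = 36.6111² × sin(2 × 35°) / 9.8 = 1340.37 × 0.939693 / 9.8 = 128.524 m
R = 128.524 m / 0.0254 = 5060 in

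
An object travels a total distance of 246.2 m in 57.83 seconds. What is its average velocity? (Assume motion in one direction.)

v_avg = Δd / Δt = 246.2 / 57.83 = 4.26 m/s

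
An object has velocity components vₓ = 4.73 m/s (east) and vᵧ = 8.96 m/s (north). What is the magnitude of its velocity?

|v| = √(vₓ² + vᵧ²) = √(4.73² + 8.96²) = √(102.6545) = 10.13 m/s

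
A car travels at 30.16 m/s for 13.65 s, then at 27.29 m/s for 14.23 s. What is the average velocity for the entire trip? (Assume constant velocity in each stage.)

d₁ = v₁t₁ = 30.16 × 13.65 = 411.684 m
d₂ = v₂t₂ = 27.29 × 14.23 = 388.3367 m
d_total = 800.0207 m, t_total = 27.88 s
v_avg = d_total/t_total = 800.0207/27.88 = 28.7 m/s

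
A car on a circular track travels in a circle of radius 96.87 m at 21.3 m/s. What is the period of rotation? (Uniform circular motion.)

T = 2πr/v = 2π×96.87/21.3 = 28.58 s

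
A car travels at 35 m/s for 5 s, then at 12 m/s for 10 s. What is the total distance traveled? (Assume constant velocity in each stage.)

d₁ = v₁t₁ = 35 × 5 = 175 m
d₂ = v₂t₂ = 12 × 10 = 120 m
d_total = 175 + 120 = 295 m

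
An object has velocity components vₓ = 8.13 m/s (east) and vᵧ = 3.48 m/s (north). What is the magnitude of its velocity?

|v| = √(vₓ² + vᵧ²) = √(8.13² + 3.48²) = √(78.2073) = 8.84 m/s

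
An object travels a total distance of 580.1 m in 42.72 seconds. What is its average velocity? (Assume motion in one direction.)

v_avg = Δd / Δt = 580.1 / 42.72 = 13.58 m/s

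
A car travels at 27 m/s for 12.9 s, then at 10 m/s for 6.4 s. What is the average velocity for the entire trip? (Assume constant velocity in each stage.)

d₁ = v₁t₁ = 27 × 12.9 = 348.3 m
d₂ = v₂t₂ = 10 × 6.4 = 64.0 m
d_total = 412.3 m, t_total = 19.3 s
v_avg = d_total/t_total = 412.3/19.3 = 21.36 m/s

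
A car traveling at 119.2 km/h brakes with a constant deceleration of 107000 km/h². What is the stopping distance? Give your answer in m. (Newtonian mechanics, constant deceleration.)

v₀ = 119.2 km/h × 0.2777777777777778 = 33.1111 m/s
a = 107000 km/h² × 7.716049382716049e-05 = 8.25617 m/s²
d = v₀² / (2a) = 33.1111² / (2 × 8.25617) = 1096.34 / 16.5123 = 66.4 m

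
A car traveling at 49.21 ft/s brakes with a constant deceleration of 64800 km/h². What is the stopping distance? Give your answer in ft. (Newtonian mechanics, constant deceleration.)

v₀ = 49.21 ft/s × 0.3048 = 14.9992 m/s
a = 64800 km/h² × 7.716049382716049e-05 = 5.0 m/s²
d = v₀² / (2a) = 14.9992² / (2 × 5.0) = 224.976 / 10.0 = 22.4976 m
d = 22.4976 m / 0.3048 = 73.81 ft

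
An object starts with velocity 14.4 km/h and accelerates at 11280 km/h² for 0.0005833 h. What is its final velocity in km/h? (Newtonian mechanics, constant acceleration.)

v₀ = 14.4 km/h × 0.2777777777777778 = 4.0 m/s
a = 11280 km/h² × 7.716049382716049e-05 = 0.87037 m/s²
t = 0.0005833 h × 3600.0 = 2.09988 s
v = v₀ + a × t = 4.0 + 0.87037 × 2.09988 = 5.82767 m/s
v = 5.82767 m/s / 0.2777777777777778 = 20.98 km/h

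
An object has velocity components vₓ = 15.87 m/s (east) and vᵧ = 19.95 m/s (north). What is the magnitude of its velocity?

|v| = √(vₓ² + vᵧ²) = √(15.87² + 19.95²) = √(649.8594) = 25.49 m/s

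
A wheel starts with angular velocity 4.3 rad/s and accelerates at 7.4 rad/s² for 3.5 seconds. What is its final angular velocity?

ω = ω₀ + αt = 4.3 + 7.4 × 3.5 = 30.2 rad/s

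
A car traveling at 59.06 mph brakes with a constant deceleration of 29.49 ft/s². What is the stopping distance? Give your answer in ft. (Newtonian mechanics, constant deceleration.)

v₀ = 59.06 mph × 0.44704 = 26.4022 m/s
a = 29.49 ft/s² × 0.3048 = 8.98855 m/s²
d = v₀² / (2a) = 26.4022² / (2 × 8.98855) = 697.076 / 17.9771 = 38.7758 m
d = 38.7758 m / 0.3048 = 127.2 ft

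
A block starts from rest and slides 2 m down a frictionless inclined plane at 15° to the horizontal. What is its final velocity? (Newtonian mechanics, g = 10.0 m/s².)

a = g sin(θ) = 10.0 × sin(15°) = 2.5882 m/s²
v = √(2ad) = √(2 × 2.5882 × 2) = 3.22 m/s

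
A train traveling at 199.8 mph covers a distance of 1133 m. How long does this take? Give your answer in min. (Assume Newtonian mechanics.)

v = 199.8 mph × 0.44704 = 89.3186 m/s
t = d / v = 1133 / 89.3186 = 12.6849 s
t = 12.6849 s / 60.0 = 0.2114 min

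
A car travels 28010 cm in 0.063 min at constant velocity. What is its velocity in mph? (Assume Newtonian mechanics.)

d = 28010 cm × 0.01 = 280.1 m
t = 0.063 min × 60.0 = 3.78 s
v = d / t = 280.1 / 3.78 = 74.1005 m/s
v = 74.1005 m/s / 0.44704 = 165.8 mph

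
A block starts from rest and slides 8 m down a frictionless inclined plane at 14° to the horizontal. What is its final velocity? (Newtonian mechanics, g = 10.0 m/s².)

a = g sin(θ) = 10.0 × sin(14°) = 2.4192 m/s²
v = √(2ad) = √(2 × 2.4192 × 8) = 6.22 m/s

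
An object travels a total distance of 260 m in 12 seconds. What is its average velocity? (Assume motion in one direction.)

v_avg = Δd / Δt = 260 / 12 = 21.67 m/s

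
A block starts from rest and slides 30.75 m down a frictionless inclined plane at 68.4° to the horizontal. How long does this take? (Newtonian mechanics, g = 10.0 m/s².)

a = g sin(θ) = 10.0 × sin(68.4°) = 9.2978 m/s²
t = √(2d/a) = √(2 × 30.75 / 9.2978) = 2.57 s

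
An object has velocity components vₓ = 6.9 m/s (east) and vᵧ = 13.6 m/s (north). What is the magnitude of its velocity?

|v| = √(vₓ² + vᵧ²) = √(6.9² + 13.6²) = √(232.57) = 15.25 m/s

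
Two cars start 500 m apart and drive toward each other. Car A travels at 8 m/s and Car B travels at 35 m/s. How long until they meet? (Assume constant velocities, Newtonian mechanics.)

Combined speed: v_combined = 8 + 35 = 43 m/s
Time to meet: t = d/v_combined = 500/43 = 11.63 s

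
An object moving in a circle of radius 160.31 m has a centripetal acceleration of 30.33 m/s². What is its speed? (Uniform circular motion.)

v = √(a_c × r) = √(30.33 × 160.31) = 69.73 m/s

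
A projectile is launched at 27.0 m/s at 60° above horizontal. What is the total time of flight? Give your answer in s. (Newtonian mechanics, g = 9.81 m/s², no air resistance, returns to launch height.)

T = 2 × v₀ × sin(θ) / g = 2 × 27.0 × sin(60°) / 9.81 = 2 × 27.0 × 0.866025 / 9.81 = 4.767 s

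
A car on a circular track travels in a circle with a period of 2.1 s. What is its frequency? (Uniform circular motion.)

f = 1/T = 1/2.1 = 0.4762 Hz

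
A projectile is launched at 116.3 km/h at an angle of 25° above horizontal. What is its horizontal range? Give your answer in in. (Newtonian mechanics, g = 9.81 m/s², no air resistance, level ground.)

v₀ = 116.3 km/h × 0.2777777777777778 = 32.3056 m/s
R = v₀² × sin(2θ) / g = 32.3056² × sin(2 × 25°) / 9.81 = 1043.65 × 0.766044 / 9.81 = 81.4966 m
R = 81.4966 m / 0.0254 = 3209 in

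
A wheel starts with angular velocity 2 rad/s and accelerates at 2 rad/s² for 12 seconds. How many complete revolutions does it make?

θ = ω₀t + ½αt² = 2×12 + ½×2×12² = 168.0 rad
Total revolutions = θ/(2π) = 168.0/(2π) = 26.74
Complete revolutions = ⌊26.74⌋ = 26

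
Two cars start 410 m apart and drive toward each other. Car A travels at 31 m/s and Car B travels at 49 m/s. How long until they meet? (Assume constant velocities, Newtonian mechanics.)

Combined speed: v_combined = 31 + 49 = 80 m/s
Time to meet: t = d/v_combined = 410/80 = 5.12 s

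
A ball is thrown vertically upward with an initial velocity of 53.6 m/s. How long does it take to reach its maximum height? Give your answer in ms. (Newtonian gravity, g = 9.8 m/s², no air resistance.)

t_up = v₀ / g = 53.6 / 9.8 = 5.46939 s
t_up = 5.46939 s / 0.001 = 5469 ms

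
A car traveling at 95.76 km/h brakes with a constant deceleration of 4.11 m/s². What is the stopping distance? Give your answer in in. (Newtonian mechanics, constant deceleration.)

v₀ = 95.76 km/h × 0.2777777777777778 = 26.6 m/s
d = v₀² / (2a) = 26.6² / (2 × 4.11) = 707.56 / 8.22 = 86.0779 m
d = 86.0779 m / 0.0254 = 3389 in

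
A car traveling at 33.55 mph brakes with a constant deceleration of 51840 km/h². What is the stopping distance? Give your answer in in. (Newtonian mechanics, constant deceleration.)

v₀ = 33.55 mph × 0.44704 = 14.9982 m/s
a = 51840 km/h² × 7.716049382716049e-05 = 4.0 m/s²
d = v₀² / (2a) = 14.9982² / (2 × 4.0) = 224.946 / 8.0 = 28.1182 m
d = 28.1182 m / 0.0254 = 1107 in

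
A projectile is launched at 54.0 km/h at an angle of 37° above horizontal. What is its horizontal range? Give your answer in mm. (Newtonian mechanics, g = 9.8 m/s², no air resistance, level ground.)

v₀ = 54.0 km/h × 0.2777777777777778 = 15.0 m/s
R = v₀² × sin(2θ) / g = 15.0² × sin(2 × 37°) / 9.8 = 225.0 × 0.961262 / 9.8 = 22.0698 m
R = 22.0698 m / 0.001 = 22070 mm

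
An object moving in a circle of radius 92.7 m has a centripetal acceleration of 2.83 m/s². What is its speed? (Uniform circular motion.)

v = √(a_c × r) = √(2.83 × 92.7) = 16.2 m/s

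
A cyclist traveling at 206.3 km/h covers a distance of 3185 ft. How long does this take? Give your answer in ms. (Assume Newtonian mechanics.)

d = 3185 ft × 0.3048 = 970.788 m
v = 206.3 km/h × 0.2777777777777778 = 57.3056 m/s
t = d / v = 970.788 / 57.3056 = 16.9405 s
t = 16.9405 s / 0.001 = 16940 ms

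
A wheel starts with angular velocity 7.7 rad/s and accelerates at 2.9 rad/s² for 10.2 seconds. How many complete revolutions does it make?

θ = ω₀t + ½αt² = 7.7×10.2 + ½×2.9×10.2² = 229.398 rad
Total revolutions = θ/(2π) = 229.398/(2π) = 36.51
Complete revolutions = ⌊36.51⌋ = 36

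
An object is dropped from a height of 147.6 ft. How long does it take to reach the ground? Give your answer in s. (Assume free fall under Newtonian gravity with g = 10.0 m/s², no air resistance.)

h = 147.6 ft × 0.3048 = 44.9885 m
t = √(2h/g) = √(2 × 44.9885 / 10.0) = 3.0 s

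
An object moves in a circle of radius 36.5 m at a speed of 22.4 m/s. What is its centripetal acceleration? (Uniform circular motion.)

a_c = v²/r = 22.4²/36.5 = 501.76/36.5 = 13.75 m/s²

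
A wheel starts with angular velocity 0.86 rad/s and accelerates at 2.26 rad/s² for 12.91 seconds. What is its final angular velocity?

ω = ω₀ + αt = 0.86 + 2.26 × 12.91 = 30.04 rad/s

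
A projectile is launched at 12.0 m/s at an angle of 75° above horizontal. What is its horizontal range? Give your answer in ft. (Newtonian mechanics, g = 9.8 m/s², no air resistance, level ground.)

R = v₀² × sin(2θ) / g = 12.0² × sin(2 × 75°) / 9.8 = 144.0 × 0.5 / 9.8 = 7.34694 m
R = 7.34694 m / 0.3048 = 24.1 ft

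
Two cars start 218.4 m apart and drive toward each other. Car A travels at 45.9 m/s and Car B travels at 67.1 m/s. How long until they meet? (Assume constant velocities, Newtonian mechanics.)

Combined speed: v_combined = 45.9 + 67.1 = 113.0 m/s
Time to meet: t = d/v_combined = 218.4/113.0 = 1.93 s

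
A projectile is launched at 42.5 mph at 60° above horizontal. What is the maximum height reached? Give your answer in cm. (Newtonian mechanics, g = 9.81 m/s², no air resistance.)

v₀ = 42.5 mph × 0.44704 = 18.9992 m/s
H = v₀² × sin²(θ) / (2g) = 18.9992² × sin(60°)² / (2 × 9.81) = 360.97 × 0.75 / 19.62 = 13.7985 m
H = 13.7985 m / 0.01 = 1380 cm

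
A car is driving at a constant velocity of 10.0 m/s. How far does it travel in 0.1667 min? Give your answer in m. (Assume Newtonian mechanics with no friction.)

t = 0.1667 min × 60.0 = 10.002 s
d = v × t = 10.0 × 10.002 = 100.0 m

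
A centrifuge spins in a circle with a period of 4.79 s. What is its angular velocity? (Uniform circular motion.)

ω = 2π/T = 2π/4.79 = 1.3117 rad/s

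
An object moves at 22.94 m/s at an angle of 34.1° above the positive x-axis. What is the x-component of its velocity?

vₓ = v cos(θ) = 22.94 × cos(34.1°) = 19.0 m/s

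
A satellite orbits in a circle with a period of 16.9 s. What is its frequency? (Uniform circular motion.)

f = 1/T = 1/16.9 = 0.0592 Hz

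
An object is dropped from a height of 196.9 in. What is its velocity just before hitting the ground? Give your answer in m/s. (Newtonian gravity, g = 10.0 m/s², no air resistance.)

h = 196.9 in × 0.0254 = 5.00126 m
v = √(2gh) = √(2 × 10.0 × 5.00126) = 10.0 m/s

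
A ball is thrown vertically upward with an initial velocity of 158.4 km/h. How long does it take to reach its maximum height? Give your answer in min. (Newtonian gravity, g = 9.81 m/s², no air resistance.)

v₀ = 158.4 km/h × 0.2777777777777778 = 44.0 m/s
t_up = v₀ / g = 44.0 / 9.81 = 4.48522 s
t_up = 4.48522 s / 60.0 = 0.07475 min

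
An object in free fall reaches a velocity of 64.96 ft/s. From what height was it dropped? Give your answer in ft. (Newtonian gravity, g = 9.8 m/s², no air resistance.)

v = 64.96 ft/s × 0.3048 = 19.7998 m/s
h = v² / (2g) = 19.7998² / (2 × 9.8) = 20.0016 m
h = 20.0016 m / 0.3048 = 65.62 ft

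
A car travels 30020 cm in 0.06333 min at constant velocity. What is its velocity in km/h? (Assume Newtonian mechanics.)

d = 30020 cm × 0.01 = 300.2 m
t = 0.06333 min × 60.0 = 3.7998 s
v = d / t = 300.2 / 3.7998 = 79.0042 m/s
v = 79.0042 m/s / 0.2777777777777778 = 284.4 km/h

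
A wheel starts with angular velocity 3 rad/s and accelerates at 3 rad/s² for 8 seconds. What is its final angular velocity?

ω = ω₀ + αt = 3 + 3 × 8 = 27 rad/s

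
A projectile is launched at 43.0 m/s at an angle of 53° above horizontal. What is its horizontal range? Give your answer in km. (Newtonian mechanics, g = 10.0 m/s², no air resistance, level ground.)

R = v₀² × sin(2θ) / g = 43.0² × sin(2 × 53°) / 10.0 = 1849.0 × 0.961262 / 10.0 = 177.737 m
R = 177.737 m / 1000.0 = 0.1777 km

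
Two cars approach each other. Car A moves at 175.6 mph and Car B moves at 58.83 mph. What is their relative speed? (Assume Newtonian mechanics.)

v_rel = v_A + v_B = 175.6 + 58.83 = 234.43 mph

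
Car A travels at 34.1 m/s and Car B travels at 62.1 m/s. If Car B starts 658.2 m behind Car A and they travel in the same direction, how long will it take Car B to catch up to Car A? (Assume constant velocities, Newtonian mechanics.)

Relative speed: v_rel = 62.1 - 34.1 = 28.0 m/s
Time to catch: t = d₀/v_rel = 658.2/28.0 = 23.51 s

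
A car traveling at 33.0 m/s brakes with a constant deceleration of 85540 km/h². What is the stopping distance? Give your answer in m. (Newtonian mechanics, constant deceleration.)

a = 85540 km/h² × 7.716049382716049e-05 = 6.60031 m/s²
d = v₀² / (2a) = 33.0² / (2 × 6.60031) = 1089.0 / 13.2006 = 82.5 m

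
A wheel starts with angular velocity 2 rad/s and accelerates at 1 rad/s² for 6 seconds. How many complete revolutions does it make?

θ = ω₀t + ½αt² = 2×6 + ½×1×6² = 30.0 rad
Total revolutions = θ/(2π) = 30.0/(2π) = 4.77
Complete revolutions = ⌊4.77⌋ = 4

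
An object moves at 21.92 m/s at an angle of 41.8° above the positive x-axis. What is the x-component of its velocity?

vₓ = v cos(θ) = 21.92 × cos(41.8°) = 16.34 m/s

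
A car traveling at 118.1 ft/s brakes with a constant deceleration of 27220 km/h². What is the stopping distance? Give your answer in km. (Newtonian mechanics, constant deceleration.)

v₀ = 118.1 ft/s × 0.3048 = 35.9969 m/s
a = 27220 km/h² × 7.716049382716049e-05 = 2.10031 m/s²
d = v₀² / (2a) = 35.9969² / (2 × 2.10031) = 1295.78 / 4.20062 = 308.474 m
d = 308.474 m / 1000.0 = 0.3085 km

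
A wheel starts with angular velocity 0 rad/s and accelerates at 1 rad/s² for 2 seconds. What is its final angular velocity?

ω = ω₀ + αt = 0 + 1 × 2 = 2 rad/s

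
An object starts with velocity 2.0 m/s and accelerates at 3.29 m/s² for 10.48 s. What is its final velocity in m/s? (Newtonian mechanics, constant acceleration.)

v = v₀ + a × t = 2.0 + 3.29 × 10.48 = 36.48 m/s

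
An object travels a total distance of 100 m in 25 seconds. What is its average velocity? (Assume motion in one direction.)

v_avg = Δd / Δt = 100 / 25 = 4.0 m/s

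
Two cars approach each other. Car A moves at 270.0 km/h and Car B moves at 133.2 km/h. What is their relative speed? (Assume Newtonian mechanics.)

v_rel = v_A + v_B = 270.0 + 133.2 = 403.2 km/h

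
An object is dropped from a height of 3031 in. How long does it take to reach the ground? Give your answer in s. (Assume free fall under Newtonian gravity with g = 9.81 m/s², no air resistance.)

h = 3031 in × 0.0254 = 76.9874 m
t = √(2h/g) = √(2 × 76.9874 / 9.81) = 3.962 s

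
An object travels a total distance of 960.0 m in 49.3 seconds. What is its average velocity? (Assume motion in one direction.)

v_avg = Δd / Δt = 960.0 / 49.3 = 19.47 m/s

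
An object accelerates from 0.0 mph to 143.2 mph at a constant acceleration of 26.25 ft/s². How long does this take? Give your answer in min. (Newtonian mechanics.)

v₀ = 0.0 mph × 0.44704 = 0.0 m/s
v = 143.2 mph × 0.44704 = 64.0161 m/s
a = 26.25 ft/s² × 0.3048 = 8.001 m/s²
t = (v - v₀) / a = (64.0161 - 0.0) / 8.001 = 8.00101 s
t = 8.00101 s / 60.0 = 0.1334 min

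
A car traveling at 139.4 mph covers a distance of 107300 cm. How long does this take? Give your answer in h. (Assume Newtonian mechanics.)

d = 107300 cm × 0.01 = 1073.0 m
v = 139.4 mph × 0.44704 = 62.3174 m/s
t = d / v = 1073.0 / 62.3174 = 17.2183 s
t = 17.2183 s / 3600.0 = 0.004783 h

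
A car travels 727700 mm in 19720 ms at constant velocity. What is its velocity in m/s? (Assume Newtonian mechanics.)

d = 727700 mm × 0.001 = 727.7 m
t = 19720 ms × 0.001 = 19.72 s
v = d / t = 727.7 / 19.72 = 36.9 m/s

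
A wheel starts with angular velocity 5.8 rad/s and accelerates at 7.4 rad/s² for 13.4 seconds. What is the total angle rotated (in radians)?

θ = ω₀t + ½αt² = 5.8×13.4 + ½×7.4×13.4² = 742.09 rad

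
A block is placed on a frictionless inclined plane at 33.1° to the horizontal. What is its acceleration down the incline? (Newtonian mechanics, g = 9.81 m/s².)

a = g sin(θ) = 9.81 × sin(33.1°) = 9.81 × 0.5461 = 5.36 m/s²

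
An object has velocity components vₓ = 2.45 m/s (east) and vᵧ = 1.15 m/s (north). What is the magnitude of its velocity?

|v| = √(vₓ² + vᵧ²) = √(2.45² + 1.15²) = √(7.325) = 2.71 m/s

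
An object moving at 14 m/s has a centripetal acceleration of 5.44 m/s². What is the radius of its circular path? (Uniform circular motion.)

r = v²/a_c = 14²/5.44 = 36.03 m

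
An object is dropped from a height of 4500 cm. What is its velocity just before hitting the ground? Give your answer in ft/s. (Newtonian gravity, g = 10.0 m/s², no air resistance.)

h = 4500 cm × 0.01 = 45.0 m
v = √(2gh) = √(2 × 10.0 × 45.0) = 30.0 m/s
v = 30.0 m/s / 0.3048 = 98.43 ft/s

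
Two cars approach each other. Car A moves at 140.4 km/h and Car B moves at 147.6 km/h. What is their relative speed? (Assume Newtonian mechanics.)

v_rel = v_A + v_B = 140.4 + 147.6 = 288.0 km/h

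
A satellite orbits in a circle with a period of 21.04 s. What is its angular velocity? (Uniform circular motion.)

ω = 2π/T = 2π/21.04 = 0.2986 rad/s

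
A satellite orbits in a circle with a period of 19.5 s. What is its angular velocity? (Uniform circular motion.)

ω = 2π/T = 2π/19.5 = 0.3222 rad/s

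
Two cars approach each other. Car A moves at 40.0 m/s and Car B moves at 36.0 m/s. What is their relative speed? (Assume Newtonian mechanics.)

v_rel = v_A + v_B = 40.0 + 36.0 = 76.0 m/s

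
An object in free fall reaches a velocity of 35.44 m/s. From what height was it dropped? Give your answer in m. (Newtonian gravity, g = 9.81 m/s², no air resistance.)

h = v² / (2g) = 35.44² / (2 × 9.81) = 64.02 m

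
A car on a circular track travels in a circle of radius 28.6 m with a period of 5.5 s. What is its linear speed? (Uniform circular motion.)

v = 2πr/T = 2π×28.6/5.5 = 32.67 m/s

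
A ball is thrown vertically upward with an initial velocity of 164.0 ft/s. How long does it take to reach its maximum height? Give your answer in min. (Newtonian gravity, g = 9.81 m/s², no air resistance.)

v₀ = 164.0 ft/s × 0.3048 = 49.9872 m/s
t_up = v₀ / g = 49.9872 / 9.81 = 5.09554 s
t_up = 5.09554 s / 60.0 = 0.08493 min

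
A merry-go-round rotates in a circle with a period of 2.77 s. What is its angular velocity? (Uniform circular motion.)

ω = 2π/T = 2π/2.77 = 2.2683 rad/s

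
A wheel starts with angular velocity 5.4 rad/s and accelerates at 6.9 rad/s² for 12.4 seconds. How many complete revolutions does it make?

θ = ω₀t + ½αt² = 5.4×12.4 + ½×6.9×12.4² = 597.432 rad
Total revolutions = θ/(2π) = 597.432/(2π) = 95.08
Complete revolutions = ⌊95.08⌋ = 95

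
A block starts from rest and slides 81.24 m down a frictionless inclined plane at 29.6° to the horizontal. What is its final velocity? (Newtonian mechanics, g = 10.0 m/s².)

a = g sin(θ) = 10.0 × sin(29.6°) = 4.9394 m/s²
v = √(2ad) = √(2 × 4.9394 × 81.24) = 28.33 m/s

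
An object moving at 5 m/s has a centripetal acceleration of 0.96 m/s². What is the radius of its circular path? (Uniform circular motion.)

r = v²/a_c = 5²/0.96 = 26.04 m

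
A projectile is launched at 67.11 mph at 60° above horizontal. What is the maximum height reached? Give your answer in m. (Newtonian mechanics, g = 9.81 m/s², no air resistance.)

v₀ = 67.11 mph × 0.44704 = 30.0009 m/s
H = v₀² × sin²(θ) / (2g) = 30.0009² × sin(60°)² / (2 × 9.81) = 900.054 × 0.75 / 19.62 = 34.41 m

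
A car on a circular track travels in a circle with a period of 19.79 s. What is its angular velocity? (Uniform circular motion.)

ω = 2π/T = 2π/19.79 = 0.3175 rad/s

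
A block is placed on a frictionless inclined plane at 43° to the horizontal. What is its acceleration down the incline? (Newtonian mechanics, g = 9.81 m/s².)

a = g sin(θ) = 9.81 × sin(43°) = 9.81 × 0.682 = 6.69 m/s²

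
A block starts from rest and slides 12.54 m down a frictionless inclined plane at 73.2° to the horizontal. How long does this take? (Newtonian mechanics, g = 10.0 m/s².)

a = g sin(θ) = 10.0 × sin(73.2°) = 9.5732 m/s²
t = √(2d/a) = √(2 × 12.54 / 9.5732) = 1.62 s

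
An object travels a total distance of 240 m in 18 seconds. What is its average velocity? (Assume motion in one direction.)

v_avg = Δd / Δt = 240 / 18 = 13.33 m/s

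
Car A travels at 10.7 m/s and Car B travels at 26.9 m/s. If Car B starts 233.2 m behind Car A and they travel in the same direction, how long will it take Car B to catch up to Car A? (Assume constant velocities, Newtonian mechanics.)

Relative speed: v_rel = 26.9 - 10.7 = 16.2 m/s
Time to catch: t = d₀/v_rel = 233.2/16.2 = 14.4 s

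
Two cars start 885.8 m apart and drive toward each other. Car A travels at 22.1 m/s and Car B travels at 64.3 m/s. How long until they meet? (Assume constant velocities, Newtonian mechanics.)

Combined speed: v_combined = 22.1 + 64.3 = 86.4 m/s
Time to meet: t = d/v_combined = 885.8/86.4 = 10.25 s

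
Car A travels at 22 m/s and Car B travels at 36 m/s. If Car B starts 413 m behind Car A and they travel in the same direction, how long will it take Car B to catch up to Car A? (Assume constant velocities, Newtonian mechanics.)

Relative speed: v_rel = 36 - 22 = 14 m/s
Time to catch: t = d₀/v_rel = 413/14 = 29.5 s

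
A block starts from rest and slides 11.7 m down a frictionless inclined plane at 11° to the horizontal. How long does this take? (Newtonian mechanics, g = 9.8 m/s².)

a = g sin(θ) = 9.8 × sin(11°) = 1.8699 m/s²
t = √(2d/a) = √(2 × 11.7 / 1.8699) = 3.54 s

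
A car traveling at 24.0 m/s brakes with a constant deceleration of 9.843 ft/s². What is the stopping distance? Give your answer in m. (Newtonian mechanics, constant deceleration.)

a = 9.843 ft/s² × 0.3048 = 3.00015 m/s²
d = v₀² / (2a) = 24.0² / (2 × 3.00015) = 576.0 / 6.0003 = 96.0 m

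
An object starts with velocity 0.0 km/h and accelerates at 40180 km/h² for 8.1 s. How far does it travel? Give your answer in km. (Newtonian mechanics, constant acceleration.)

v₀ = 0.0 km/h × 0.2777777777777778 = 0.0 m/s
a = 40180 km/h² × 7.716049382716049e-05 = 3.10031 m/s²
d = v₀ × t + ½ × a × t² = 0.0 × 8.1 + 0.5 × 3.10031 × 8.1² = 101.706 m
d = 101.706 m / 1000.0 = 0.1017 km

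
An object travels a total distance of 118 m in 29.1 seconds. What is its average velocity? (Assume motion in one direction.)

v_avg = Δd / Δt = 118 / 29.1 = 4.05 m/s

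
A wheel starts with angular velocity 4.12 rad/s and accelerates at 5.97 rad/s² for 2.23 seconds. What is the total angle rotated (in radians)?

θ = ω₀t + ½αt² = 4.12×2.23 + ½×5.97×2.23² = 24.03 rad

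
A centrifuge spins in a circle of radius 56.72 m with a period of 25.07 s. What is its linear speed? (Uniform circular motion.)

v = 2πr/T = 2π×56.72/25.07 = 14.22 m/s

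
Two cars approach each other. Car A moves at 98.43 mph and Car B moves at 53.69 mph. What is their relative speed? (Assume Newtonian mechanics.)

v_rel = v_A + v_B = 98.43 + 53.69 = 152.12 mph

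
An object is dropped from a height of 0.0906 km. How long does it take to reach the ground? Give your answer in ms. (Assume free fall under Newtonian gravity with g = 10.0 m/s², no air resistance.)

h = 0.0906 km × 1000.0 = 90.6 m
t = √(2h/g) = √(2 × 90.6 / 10.0) = 4.25676 s
t = 4.25676 s / 0.001 = 4257 ms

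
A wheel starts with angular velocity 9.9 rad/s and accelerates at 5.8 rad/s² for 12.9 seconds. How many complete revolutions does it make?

θ = ω₀t + ½αt² = 9.9×12.9 + ½×5.8×12.9² = 610.299 rad
Total revolutions = θ/(2π) = 610.299/(2π) = 97.13
Complete revolutions = ⌊97.13⌋ = 97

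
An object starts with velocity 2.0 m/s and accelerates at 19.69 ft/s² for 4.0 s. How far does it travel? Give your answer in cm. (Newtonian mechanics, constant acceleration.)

a = 19.69 ft/s² × 0.3048 = 6.00151 m/s²
d = v₀ × t + ½ × a × t² = 2.0 × 4.0 + 0.5 × 6.00151 × 4.0² = 56.0121 m
d = 56.0121 m / 0.01 = 5601 cm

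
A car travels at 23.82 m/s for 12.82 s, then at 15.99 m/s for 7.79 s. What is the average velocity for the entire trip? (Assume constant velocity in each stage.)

d₁ = v₁t₁ = 23.82 × 12.82 = 305.3724 m
d₂ = v₂t₂ = 15.99 × 7.79 = 124.5621 m
d_total = 429.9345 m, t_total = 20.61 s
v_avg = d_total/t_total = 429.9345/20.61 = 20.86 m/s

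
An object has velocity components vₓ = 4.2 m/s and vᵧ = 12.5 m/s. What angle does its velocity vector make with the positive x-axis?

θ = arctan(vᵧ/vₓ) = arctan(12.5/4.2) = 71.43°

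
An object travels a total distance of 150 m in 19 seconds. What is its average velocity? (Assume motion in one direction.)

v_avg = Δd / Δt = 150 / 19 = 7.89 m/s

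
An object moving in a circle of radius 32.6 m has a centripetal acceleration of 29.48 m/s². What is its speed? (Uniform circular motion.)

v = √(a_c × r) = √(29.48 × 32.6) = 31.0 m/s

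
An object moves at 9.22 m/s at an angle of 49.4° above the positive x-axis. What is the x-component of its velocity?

vₓ = v cos(θ) = 9.22 × cos(49.4°) = 6.0 m/s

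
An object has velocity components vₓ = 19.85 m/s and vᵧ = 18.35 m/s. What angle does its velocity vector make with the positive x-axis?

θ = arctan(vᵧ/vₓ) = arctan(18.35/19.85) = 42.75°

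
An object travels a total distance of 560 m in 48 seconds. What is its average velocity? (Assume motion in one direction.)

v_avg = Δd / Δt = 560 / 48 = 11.67 m/s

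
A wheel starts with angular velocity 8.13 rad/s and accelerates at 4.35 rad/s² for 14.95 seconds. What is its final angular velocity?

ω = ω₀ + αt = 8.13 + 4.35 × 14.95 = 73.16 rad/s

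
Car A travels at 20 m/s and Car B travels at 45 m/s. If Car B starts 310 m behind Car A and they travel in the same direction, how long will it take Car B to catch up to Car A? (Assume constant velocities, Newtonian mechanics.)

Relative speed: v_rel = 45 - 20 = 25 m/s
Time to catch: t = d₀/v_rel = 310/25 = 12.4 s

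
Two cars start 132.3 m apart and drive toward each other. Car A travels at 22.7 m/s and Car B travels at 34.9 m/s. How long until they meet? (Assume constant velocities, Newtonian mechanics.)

Combined speed: v_combined = 22.7 + 34.9 = 57.6 m/s
Time to meet: t = d/v_combined = 132.3/57.6 = 2.3 s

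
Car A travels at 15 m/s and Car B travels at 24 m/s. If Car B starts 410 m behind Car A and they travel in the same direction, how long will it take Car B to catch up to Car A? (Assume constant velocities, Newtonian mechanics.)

Relative speed: v_rel = 24 - 15 = 9 m/s
Time to catch: t = d₀/v_rel = 410/9 = 45.56 s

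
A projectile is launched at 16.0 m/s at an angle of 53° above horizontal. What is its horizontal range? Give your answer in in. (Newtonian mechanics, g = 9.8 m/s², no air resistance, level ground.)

R = v₀² × sin(2θ) / g = 16.0² × sin(2 × 53°) / 9.8 = 256.0 × 0.961262 / 9.8 = 25.1105 m
R = 25.1105 m / 0.0254 = 988.6 in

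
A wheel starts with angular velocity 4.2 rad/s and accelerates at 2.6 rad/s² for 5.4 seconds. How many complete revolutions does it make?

θ = ω₀t + ½αt² = 4.2×5.4 + ½×2.6×5.4² = 60.588 rad
Total revolutions = θ/(2π) = 60.588/(2π) = 9.64
Complete revolutions = ⌊9.64⌋ = 9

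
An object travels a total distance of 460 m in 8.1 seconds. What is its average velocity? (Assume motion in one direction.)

v_avg = Δd / Δt = 460 / 8.1 = 56.79 m/s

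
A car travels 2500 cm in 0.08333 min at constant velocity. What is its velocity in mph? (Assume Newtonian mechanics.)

d = 2500 cm × 0.01 = 25.0 m
t = 0.08333 min × 60.0 = 4.9998 s
v = d / t = 25.0 / 4.9998 = 5.0002 m/s
v = 5.0002 m/s / 0.44704 = 11.19 mph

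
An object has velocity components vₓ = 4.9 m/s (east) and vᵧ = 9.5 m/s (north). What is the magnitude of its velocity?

|v| = √(vₓ² + vᵧ²) = √(4.9² + 9.5²) = √(114.26) = 10.69 m/s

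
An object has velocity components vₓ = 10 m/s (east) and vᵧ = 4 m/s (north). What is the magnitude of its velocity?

|v| = √(vₓ² + vᵧ²) = √(10² + 4²) = √(116) = 10.77 m/s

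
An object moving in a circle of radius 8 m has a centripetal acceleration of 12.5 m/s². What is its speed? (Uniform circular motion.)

v = √(a_c × r) = √(12.5 × 8) = 10.0 m/s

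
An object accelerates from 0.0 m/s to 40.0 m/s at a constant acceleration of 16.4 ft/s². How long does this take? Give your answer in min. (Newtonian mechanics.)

a = 16.4 ft/s² × 0.3048 = 4.99872 m/s²
t = (v - v₀) / a = (40.0 - 0.0) / 4.99872 = 8.00205 s
t = 8.00205 s / 60.0 = 0.1334 min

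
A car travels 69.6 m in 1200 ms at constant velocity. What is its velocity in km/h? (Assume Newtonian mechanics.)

t = 1200 ms × 0.001 = 1.2 s
v = d / t = 69.6 / 1.2 = 58.0 m/s
v = 58.0 m/s / 0.2777777777777778 = 208.8 km/h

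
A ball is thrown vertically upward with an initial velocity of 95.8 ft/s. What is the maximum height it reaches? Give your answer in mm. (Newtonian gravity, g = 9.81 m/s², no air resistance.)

v₀ = 95.8 ft/s × 0.3048 = 29.1998 m/s
h_max = v₀² / (2g) = 29.1998² / (2 × 9.81) = 852.628 / 19.62 = 43.4571 m
h_max = 43.4571 m / 0.001 = 43460 mm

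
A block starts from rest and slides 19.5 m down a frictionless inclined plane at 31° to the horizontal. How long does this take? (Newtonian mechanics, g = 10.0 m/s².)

a = g sin(θ) = 10.0 × sin(31°) = 5.1504 m/s²
t = √(2d/a) = √(2 × 19.5 / 5.1504) = 2.75 s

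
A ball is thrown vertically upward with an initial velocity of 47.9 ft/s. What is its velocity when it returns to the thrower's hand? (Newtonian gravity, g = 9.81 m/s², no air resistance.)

By conservation of energy (no air resistance), the ball returns to the throw height with the same speed as launch, but directed downward.
|v_ground| = v₀ = 47.9 ft/s
v_ground = 47.9 ft/s (downward)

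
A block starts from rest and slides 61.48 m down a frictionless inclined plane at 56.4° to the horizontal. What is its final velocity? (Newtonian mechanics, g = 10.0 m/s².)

a = g sin(θ) = 10.0 × sin(56.4°) = 8.3292 m/s²
v = √(2ad) = √(2 × 8.3292 × 61.48) = 32.0 m/s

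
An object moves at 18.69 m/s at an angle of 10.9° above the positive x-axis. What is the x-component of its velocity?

vₓ = v cos(θ) = 18.69 × cos(10.9°) = 18.35 m/s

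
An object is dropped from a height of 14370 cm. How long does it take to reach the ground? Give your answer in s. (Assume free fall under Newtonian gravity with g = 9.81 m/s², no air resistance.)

h = 14370 cm × 0.01 = 143.7 m
t = √(2h/g) = √(2 × 143.7 / 9.81) = 5.413 s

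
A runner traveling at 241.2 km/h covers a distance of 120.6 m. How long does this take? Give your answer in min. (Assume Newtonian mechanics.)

v = 241.2 km/h × 0.2777777777777778 = 67.0 m/s
t = d / v = 120.6 / 67.0 = 1.8 s
t = 1.8 s / 60.0 = 0.03 min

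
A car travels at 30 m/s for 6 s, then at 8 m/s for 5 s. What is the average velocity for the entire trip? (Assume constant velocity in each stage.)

d₁ = v₁t₁ = 30 × 6 = 180 m
d₂ = v₂t₂ = 8 × 5 = 40 m
d_total = 220 m, t_total = 11 s
v_avg = d_total/t_total = 220/11 = 20.0 m/s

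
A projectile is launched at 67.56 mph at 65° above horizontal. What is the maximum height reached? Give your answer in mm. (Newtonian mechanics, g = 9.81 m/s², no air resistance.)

v₀ = 67.56 mph × 0.44704 = 30.202 m/s
H = v₀² × sin²(θ) / (2g) = 30.202² × sin(65°)² / (2 × 9.81) = 912.161 × 0.821394 / 19.62 = 38.1877 m
H = 38.1877 m / 0.001 = 38190 mm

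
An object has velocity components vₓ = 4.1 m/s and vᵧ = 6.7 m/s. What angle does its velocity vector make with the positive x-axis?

θ = arctan(vᵧ/vₓ) = arctan(6.7/4.1) = 58.54°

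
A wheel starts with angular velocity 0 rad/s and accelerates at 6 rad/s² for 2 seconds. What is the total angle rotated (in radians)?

θ = ω₀t + ½αt² = 0×2 + ½×6×2² = 12.0 rad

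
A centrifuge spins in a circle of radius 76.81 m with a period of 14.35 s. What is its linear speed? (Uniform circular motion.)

v = 2πr/T = 2π×76.81/14.35 = 33.63 m/s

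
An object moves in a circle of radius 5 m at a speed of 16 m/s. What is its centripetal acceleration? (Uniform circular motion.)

a_c = v²/r = 16²/5 = 256/5 = 51.2 m/s²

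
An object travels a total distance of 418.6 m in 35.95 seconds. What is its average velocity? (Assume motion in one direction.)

v_avg = Δd / Δt = 418.6 / 35.95 = 11.64 m/s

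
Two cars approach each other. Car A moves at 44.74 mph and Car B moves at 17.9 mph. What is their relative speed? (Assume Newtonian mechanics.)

v_rel = v_A + v_B = 44.74 + 17.9 = 62.64 mph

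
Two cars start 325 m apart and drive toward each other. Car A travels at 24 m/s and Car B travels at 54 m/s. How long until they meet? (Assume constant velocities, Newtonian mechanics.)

Combined speed: v_combined = 24 + 54 = 78 m/s
Time to meet: t = d/v_combined = 325/78 = 4.17 s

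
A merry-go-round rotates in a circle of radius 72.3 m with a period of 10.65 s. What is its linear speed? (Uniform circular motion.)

v = 2πr/T = 2π×72.3/10.65 = 42.65 m/s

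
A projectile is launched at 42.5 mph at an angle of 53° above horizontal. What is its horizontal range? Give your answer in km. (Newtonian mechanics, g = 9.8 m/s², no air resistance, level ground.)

v₀ = 42.5 mph × 0.44704 = 18.9992 m/s
R = v₀² × sin(2θ) / g = 18.9992² × sin(2 × 53°) / 9.8 = 360.97 × 0.961262 / 9.8 = 35.4068 m
R = 35.4068 m / 1000.0 = 0.03541 km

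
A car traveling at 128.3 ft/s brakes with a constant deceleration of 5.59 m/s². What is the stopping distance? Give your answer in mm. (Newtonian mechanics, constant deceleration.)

v₀ = 128.3 ft/s × 0.3048 = 39.1058 m/s
d = v₀² / (2a) = 39.1058² / (2 × 5.59) = 1529.26 / 11.18 = 136.785 m
d = 136.785 m / 0.001 = 136800 mm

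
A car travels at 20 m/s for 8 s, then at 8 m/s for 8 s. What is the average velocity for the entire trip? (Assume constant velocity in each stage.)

d₁ = v₁t₁ = 20 × 8 = 160 m
d₂ = v₂t₂ = 8 × 8 = 64 m
d_total = 224 m, t_total = 16 s
v_avg = d_total/t_total = 224/16 = 14.0 m/s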